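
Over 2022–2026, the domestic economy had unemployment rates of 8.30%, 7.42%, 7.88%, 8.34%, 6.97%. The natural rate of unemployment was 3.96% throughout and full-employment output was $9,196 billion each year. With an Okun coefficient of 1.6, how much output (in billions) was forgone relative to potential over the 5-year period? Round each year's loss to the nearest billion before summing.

$2,812 billion

Year 2022: gap = -1.6 × (8.3 - 3.96) = -6.944%, loss ≈ 9196 × 6.944/100 ≈ 639.
Year 2023: gap = -1.6 × (7.42 - 3.96) = -5.536%, loss ≈ 9196 × 5.536/100 ≈ 509.
Year 2024: gap = -1.6 × (7.88 - 3.96) = -6.272%, loss ≈ 9196 × 6.272/100 ≈ 577.
Year 2025: gap = -1.6 × (8.34 - 3.96) = -7.008%, loss ≈ 9196 × 7.008/100 ≈ 644.
Year 2026: gap = -1.6 × (6.97 - 3.96) = -4.816%, loss ≈ 9196 × 4.816/100 ≈ 443.
Total lost output = 639 + 509 + 577 + 644 + 443 = 2812 billion.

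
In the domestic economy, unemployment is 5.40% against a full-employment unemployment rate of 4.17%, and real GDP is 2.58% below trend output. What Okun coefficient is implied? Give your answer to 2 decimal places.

Okun's law: output gap = -β × (u - u*).
-2.58 = -β × (5.4 - 4.17) = -β × 1.23, so β = 2.58/1.23 = 2.10.

β ≈ 2.10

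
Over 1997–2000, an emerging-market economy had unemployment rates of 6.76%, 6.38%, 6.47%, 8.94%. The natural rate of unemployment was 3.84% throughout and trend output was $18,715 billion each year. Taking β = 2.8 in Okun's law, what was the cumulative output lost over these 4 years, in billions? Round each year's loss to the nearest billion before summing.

Year 1997: gap = -2.8 × (6.76 - 3.84) = -8.176%, loss ≈ 18715 × 8.176/100 ≈ 1530.
Year 1998: gap = -2.8 × (6.38 - 3.84) = -7.112%, loss ≈ 18715 × 7.112/100 ≈ 1331.
Year 1999: gap = -2.8 × (6.47 - 3.84) = -7.364%, loss ≈ 18715 × 7.364/100 ≈ 1378.
Year 2000: gap = -2.8 × (8.94 - 3.84) = -14.28%, loss ≈ 18715 × 14.28/100 ≈ 2673.
Total lost output = 1530 + 1331 + 1378 + 2673 = 6912 billion.

$6,912 billion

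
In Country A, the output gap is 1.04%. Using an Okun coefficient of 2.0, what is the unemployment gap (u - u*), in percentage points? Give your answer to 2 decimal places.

-0.52 percentage points

Okun's law: output gap = -β × (u - u*), so u - u* = -(output gap)/β.
u - u* = -(1.04)/2.0 = -0.52 percentage points.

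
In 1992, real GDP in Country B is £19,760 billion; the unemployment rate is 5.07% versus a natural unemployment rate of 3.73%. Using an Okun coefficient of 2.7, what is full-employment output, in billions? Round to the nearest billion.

Unemployment gap = 5.07 - 3.73 = 1.34 points, so output gap = -2.7 × 1.34 = -3.618%.
Since Y = Y* × (1 + gap/100), Y* = 19760/0.96382 ≈ 20502 billion.

£20,502 billion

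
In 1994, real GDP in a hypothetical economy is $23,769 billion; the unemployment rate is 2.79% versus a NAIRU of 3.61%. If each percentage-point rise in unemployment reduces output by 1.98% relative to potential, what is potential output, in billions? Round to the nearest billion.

$23,389 billion

Unemployment gap = 2.79 - 3.61 = -0.82 points, so output gap = -1.98 × (-0.82) = 1.6236%.
Since Y = Y* × (1 + gap/100), Y* = 23769/1.016236 ≈ 23389 billion.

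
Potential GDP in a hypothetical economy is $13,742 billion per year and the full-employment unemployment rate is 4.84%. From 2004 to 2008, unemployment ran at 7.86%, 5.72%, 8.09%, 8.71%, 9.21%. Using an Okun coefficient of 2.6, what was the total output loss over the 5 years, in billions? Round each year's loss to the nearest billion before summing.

Year 2004: gap = -2.6 × (7.86 - 4.84) = -7.852%, loss ≈ 13742 × 7.852/100 ≈ 1079.
Year 2005: gap = -2.6 × (5.72 - 4.84) = -2.288%, loss ≈ 13742 × 2.288/100 ≈ 314.
Year 2006: gap = -2.6 × (8.09 - 4.84) = -8.45%, loss ≈ 13742 × 8.45/100 ≈ 1161.
Year 2007: gap = -2.6 × (8.71 - 4.84) = -10.062%, loss ≈ 13742 × 10.062/100 ≈ 1383.
Year 2008: gap = -2.6 × (9.21 - 4.84) = -11.362%, loss ≈ 13742 × 11.362/100 ≈ 1561.
Total lost output = 1079 + 314 + 1161 + 1383 + 1561 = 5498 billion.

$5,498 billion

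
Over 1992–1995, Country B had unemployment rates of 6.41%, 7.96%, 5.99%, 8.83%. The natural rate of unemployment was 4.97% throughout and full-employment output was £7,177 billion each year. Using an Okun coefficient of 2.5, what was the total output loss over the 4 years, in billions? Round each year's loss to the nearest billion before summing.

Year 1992: gap = -2.5 × (6.41 - 4.97) = -3.6%, loss ≈ 7177 × 3.6/100 ≈ 258.
Year 1993: gap = -2.5 × (7.96 - 4.97) = -7.475%, loss ≈ 7177 × 7.475/100 ≈ 536.
Year 1994: gap = -2.5 × (5.99 - 4.97) = -2.55%, loss ≈ 7177 × 2.55/100 ≈ 183.
Year 1995: gap = -2.5 × (8.83 - 4.97) = -9.65%, loss ≈ 7177 × 9.65/100 ≈ 693.
Total lost output = 258 + 536 + 183 + 693 = 1670 billion.

£1,670 billion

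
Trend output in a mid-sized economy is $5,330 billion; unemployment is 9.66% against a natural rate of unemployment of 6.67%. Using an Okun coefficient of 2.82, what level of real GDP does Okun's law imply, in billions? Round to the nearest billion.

Unemployment gap = 9.66 - 6.67 = 2.99 points, so the output gap is -2.82 × 2.99 = -8.4318%.
Actual GDP = 5330 × (1 - 8.4318/100) = 5330 × 0.915682 ≈ 4881 billion.

$4,881 billion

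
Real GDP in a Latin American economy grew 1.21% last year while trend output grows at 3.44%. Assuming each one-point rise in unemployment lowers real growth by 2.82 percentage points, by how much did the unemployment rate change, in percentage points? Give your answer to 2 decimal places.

Growth-rate Okun's law: g_Y = g_Y* - β × Δu, so Δu = (g_Y* - g_Y)/β.
Δu = (3.44 - 1.21)/2.82 = 2.23/2.82 = 0.79 percentage points.

0.79 percentage points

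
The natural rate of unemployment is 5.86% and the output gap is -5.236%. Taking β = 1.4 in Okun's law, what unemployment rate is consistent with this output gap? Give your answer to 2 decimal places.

From Okun's law, u - u* = -(output gap)/β = -(-5.236)/1.4 = 3.74 points.
So u = 5.86 + 3.74 = 9.60%.

9.60%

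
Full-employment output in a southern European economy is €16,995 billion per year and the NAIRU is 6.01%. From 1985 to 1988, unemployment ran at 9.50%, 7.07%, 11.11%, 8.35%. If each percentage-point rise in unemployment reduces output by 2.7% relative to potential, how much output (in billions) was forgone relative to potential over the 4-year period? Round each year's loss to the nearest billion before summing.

Year 1985: gap = -2.7 × (9.5 - 6.01) = -9.423%, loss ≈ 16995 × 9.423/100 ≈ 1601.
Year 1986: gap = -2.7 × (7.07 - 6.01) = -2.862%, loss ≈ 16995 × 2.862/100 ≈ 486.
Year 1987: gap = -2.7 × (11.11 - 6.01) = -13.77%, loss ≈ 16995 × 13.77/100 ≈ 2340.
Year 1988: gap = -2.7 × (8.35 - 6.01) = -6.318%, loss ≈ 16995 × 6.318/100 ≈ 1074.
Total lost output = 1601 + 486 + 2340 + 1074 = 5501 billion.

€5,501 billion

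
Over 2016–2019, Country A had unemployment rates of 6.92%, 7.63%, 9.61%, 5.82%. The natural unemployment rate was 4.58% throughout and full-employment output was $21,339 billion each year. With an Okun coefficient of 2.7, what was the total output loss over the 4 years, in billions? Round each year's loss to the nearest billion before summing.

$6,717 billion

Year 2016: gap = -2.7 × (6.92 - 4.58) = -6.318%, loss ≈ 21339 × 6.318/100 ≈ 1348.
Year 2017: gap = -2.7 × (7.63 - 4.58) = -8.235%, loss ≈ 21339 × 8.235/100 ≈ 1757.
Year 2018: gap = -2.7 × (9.61 - 4.58) = -13.581%, loss ≈ 21339 × 13.581/100 ≈ 2898.
Year 2019: gap = -2.7 × (5.82 - 4.58) = -3.348%, loss ≈ 21339 × 3.348/100 ≈ 714.
Total lost output = 1348 + 1757 + 2898 + 714 = 6717 billion.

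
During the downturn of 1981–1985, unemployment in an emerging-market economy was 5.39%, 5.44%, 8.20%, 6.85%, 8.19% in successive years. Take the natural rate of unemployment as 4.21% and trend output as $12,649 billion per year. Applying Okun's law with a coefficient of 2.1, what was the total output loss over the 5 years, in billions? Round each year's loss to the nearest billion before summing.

Year 1981: gap = -2.1 × (5.39 - 4.21) = -2.478%, loss ≈ 12649 × 2.478/100 ≈ 313.
Year 1982: gap = -2.1 × (5.44 - 4.21) = -2.583%, loss ≈ 12649 × 2.583/100 ≈ 327.
Year 1983: gap = -2.1 × (8.2 - 4.21) = -8.379%, loss ≈ 12649 × 8.379/100 ≈ 1060.
Year 1984: gap = -2.1 × (6.85 - 4.21) = -5.544%, loss ≈ 12649 × 5.544/100 ≈ 701.
Year 1985: gap = -2.1 × (8.19 - 4.21) = -8.358%, loss ≈ 12649 × 8.358/100 ≈ 1057.
Total lost output = 313 + 327 + 1060 + 701 + 1057 = 3458 billion.

$3,458 billion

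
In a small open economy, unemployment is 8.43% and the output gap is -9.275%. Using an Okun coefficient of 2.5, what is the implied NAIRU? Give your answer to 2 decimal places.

From Okun's law, u - u* = -(output gap)/β = -(-9.275)/2.5 = 3.71 points.
So u* = 8.43 - 3.71 = 4.72%.

4.72%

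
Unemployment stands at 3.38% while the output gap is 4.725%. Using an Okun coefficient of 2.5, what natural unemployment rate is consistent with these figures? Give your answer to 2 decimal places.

From Okun's law, u - u* = -(output gap)/β = -(4.725)/2.5 = -1.89 points.
So u* = 3.38 + 1.89 = 5.27%.

5.27%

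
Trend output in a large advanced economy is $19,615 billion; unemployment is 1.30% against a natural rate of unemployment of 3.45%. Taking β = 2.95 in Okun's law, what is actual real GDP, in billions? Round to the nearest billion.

$20,859 billion

Unemployment gap = 1.3 - 3.45 = -2.15 points, so the output gap is -2.95 × (-2.15) = 6.3425%.
Actual GDP = 19615 × (1 + 6.3425/100) = 19615 × 1.063425 ≈ 20859 billion.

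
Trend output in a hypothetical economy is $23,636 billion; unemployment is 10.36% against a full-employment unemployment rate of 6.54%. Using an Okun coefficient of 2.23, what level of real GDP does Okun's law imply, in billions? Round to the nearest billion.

Unemployment gap = 10.36 - 6.54 = 3.82 points, so the output gap is -2.23 × 3.82 = -8.5186%.
Actual GDP = 23636 × (1 - 8.5186/100) = 23636 × 0.914814 ≈ 21623 billion.

$21,623 billion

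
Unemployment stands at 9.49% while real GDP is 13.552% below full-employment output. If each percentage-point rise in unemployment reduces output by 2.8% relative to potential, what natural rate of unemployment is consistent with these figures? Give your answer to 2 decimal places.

From Okun's law, u - u* = -(output gap)/β = -(-13.552)/2.8 = 4.84 points.
So u* = 9.49 - 4.84 = 4.65%.

4.65%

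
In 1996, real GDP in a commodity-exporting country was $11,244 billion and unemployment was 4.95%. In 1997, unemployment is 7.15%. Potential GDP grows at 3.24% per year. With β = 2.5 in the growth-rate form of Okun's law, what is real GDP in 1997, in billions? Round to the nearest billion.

$10,990 billion

Δu = 7.15 - 4.95 = 2.2 points.
Okun's law (growth form): g_Y = g_Y* - β × Δu = 3.24 - 2.5 × (2.20) = 3.24 - 5.5 = -2.26%.
Real GDP in the next year = 11244 × (1 - 2.26/100) = 11244 × 0.9774 ≈ 10990 billion.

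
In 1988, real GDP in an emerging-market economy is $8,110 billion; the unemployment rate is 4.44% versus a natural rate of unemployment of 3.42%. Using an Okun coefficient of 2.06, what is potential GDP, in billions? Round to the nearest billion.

$8,284 billion

Unemployment gap = 4.44 - 3.42 = 1.02 points, so output gap = -2.06 × 1.02 = -2.1012%.
Since Y = Y* × (1 + gap/100), Y* = 8110/0.978988 ≈ 8284 billion.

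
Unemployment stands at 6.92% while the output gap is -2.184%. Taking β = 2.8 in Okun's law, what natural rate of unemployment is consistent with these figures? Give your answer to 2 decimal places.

6.14%

From Okun's law, u - u* = -(output gap)/β = -(-2.184)/2.8 = 0.78 points.
So u* = 6.92 - 0.78 = 6.14%.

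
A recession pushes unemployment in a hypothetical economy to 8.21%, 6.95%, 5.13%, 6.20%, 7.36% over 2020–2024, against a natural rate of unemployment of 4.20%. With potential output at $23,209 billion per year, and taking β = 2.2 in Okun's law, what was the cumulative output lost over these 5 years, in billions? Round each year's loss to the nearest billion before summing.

$6,560 billion

Year 2020: gap = -2.2 × (8.21 - 4.2) = -8.822%, loss ≈ 23209 × 8.822/100 ≈ 2047.
Year 2021: gap = -2.2 × (6.95 - 4.2) = -6.05%, loss ≈ 23209 × 6.05/100 ≈ 1404.
Year 2022: gap = -2.2 × (5.13 - 4.2) = -2.046%, loss ≈ 23209 × 2.046/100 ≈ 475.
Year 2023: gap = -2.2 × (6.2 - 4.2) = -4.4%, loss ≈ 23209 × 4.4/100 ≈ 1021.
Year 2024: gap = -2.2 × (7.36 - 4.2) = -6.952%, loss ≈ 23209 × 6.952/100 ≈ 1613.
Total lost output = 2047 + 1404 + 475 + 1021 + 1613 = 6560 billion.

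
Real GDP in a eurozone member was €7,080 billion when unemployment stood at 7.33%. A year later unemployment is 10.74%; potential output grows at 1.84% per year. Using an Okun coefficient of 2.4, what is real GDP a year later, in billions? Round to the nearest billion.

€6,631 billion

Δu = 10.74 - 7.33 = 3.41 points.
Okun's law (growth form): g_Y = g_Y* - β × Δu = 1.84 - 2.4 × (3.41) = 1.84 - 8.184 = -6.344%.
Real GDP in the next year = 7080 × (1 - 6.344/100) = 7080 × 0.93656 ≈ 6631 billion.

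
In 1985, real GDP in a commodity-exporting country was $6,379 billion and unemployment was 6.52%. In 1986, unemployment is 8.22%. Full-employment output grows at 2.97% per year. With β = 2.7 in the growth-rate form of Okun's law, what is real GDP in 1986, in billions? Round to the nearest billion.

Δu = 8.22 - 6.52 = 1.7 points.
Okun's law (growth form): g_Y = g_Y* - β × Δu = 2.97 - 2.7 × (1.70) = 2.97 - 4.59 = -1.62%.
Real GDP in the next year = 6379 × (1 - 1.62/100) = 6379 × 0.9838 ≈ 6276 billion.

$6,276 billion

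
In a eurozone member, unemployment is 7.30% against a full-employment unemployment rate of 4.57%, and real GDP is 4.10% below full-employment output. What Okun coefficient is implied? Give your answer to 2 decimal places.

β ≈ 1.50

Okun's law: output gap = -β × (u - u*).
-4.10 = -β × (7.3 - 4.57) = -β × 2.73, so β = 4.1/2.73 = 1.50.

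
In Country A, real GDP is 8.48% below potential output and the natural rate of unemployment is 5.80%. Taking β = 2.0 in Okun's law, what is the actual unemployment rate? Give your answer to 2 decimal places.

10.04%

From Okun's law, u - u* = -(output gap)/β = -(-8.48)/2.0 = 4.24 points.
So u = 5.8 + 4.24 = 10.04%.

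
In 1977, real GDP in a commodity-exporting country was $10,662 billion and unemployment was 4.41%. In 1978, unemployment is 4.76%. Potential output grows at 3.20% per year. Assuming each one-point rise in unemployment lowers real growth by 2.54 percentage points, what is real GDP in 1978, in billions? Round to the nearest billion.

$10,908 billion

Δu = 4.76 - 4.41 = 0.35 points.
Okun's law (growth form): g_Y = g_Y* - β × Δu = 3.20 - 2.54 × (0.35) = 3.2 - 0.889 = 2.311%.
Real GDP in the next year = 10662 × (1 + 2.311/100) = 10662 × 1.02311 ≈ 10908 billion.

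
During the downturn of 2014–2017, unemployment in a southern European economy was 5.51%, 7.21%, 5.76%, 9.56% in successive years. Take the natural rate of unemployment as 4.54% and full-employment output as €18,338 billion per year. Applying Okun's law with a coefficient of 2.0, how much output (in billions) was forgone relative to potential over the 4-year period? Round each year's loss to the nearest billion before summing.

€3,623 billion

Year 2014: gap = -2.0 × (5.51 - 4.54) = -1.94%, loss ≈ 18338 × 1.94/100 ≈ 356.
Year 2015: gap = -2.0 × (7.21 - 4.54) = -5.34%, loss ≈ 18338 × 5.34/100 ≈ 979.
Year 2016: gap = -2.0 × (5.76 - 4.54) = -2.44%, loss ≈ 18338 × 2.44/100 ≈ 447.
Year 2017: gap = -2.0 × (9.56 - 4.54) = -10.04%, loss ≈ 18338 × 10.04/100 ≈ 1841.
Total lost output = 356 + 979 + 447 + 1841 = 3623 billion.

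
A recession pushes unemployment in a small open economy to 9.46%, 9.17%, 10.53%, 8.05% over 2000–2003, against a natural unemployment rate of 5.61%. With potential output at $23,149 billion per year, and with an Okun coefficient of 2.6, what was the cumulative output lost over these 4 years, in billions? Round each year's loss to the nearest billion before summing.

Year 2000: gap = -2.6 × (9.46 - 5.61) = -10.01%, loss ≈ 23149 × 10.01/100 ≈ 2317.
Year 2001: gap = -2.6 × (9.17 - 5.61) = -9.256%, loss ≈ 23149 × 9.256/100 ≈ 2143.
Year 2002: gap = -2.6 × (10.53 - 5.61) = -12.792%, loss ≈ 23149 × 12.792/100 ≈ 2961.
Year 2003: gap = -2.6 × (8.05 - 5.61) = -6.344%, loss ≈ 23149 × 6.344/100 ≈ 1469.
Total lost output = 2317 + 2143 + 2961 + 1469 = 8890 billion.

$8,890 billion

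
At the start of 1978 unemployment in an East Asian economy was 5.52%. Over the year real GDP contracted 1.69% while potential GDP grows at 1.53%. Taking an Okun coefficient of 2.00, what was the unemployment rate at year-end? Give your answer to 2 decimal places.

Growth-rate Okun's law: g_Y = g_Y* - β × Δu, so Δu = (g_Y* - g_Y)/β.
Δu = (1.53 + 1.69)/2.00 = 3.22/2.00 = 1.61 percentage points.
Year-end unemployment = 5.52 + 1.61 = 7.13%.

7.13%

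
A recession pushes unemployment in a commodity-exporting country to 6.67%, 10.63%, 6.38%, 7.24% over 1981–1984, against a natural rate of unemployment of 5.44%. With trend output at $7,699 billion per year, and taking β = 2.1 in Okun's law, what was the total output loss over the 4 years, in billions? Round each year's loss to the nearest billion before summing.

Year 1981: gap = -2.1 × (6.67 - 5.44) = -2.583%, loss ≈ 7699 × 2.583/100 ≈ 199.
Year 1982: gap = -2.1 × (10.63 - 5.44) = -10.899%, loss ≈ 7699 × 10.899/100 ≈ 839.
Year 1983: gap = -2.1 × (6.38 - 5.44) = -1.974%, loss ≈ 7699 × 1.974/100 ≈ 152.
Year 1984: gap = -2.1 × (7.24 - 5.44) = -3.78%, loss ≈ 7699 × 3.78/100 ≈ 291.
Total lost output = 199 + 839 + 152 + 291 = 1481 billion.

$1,481 billion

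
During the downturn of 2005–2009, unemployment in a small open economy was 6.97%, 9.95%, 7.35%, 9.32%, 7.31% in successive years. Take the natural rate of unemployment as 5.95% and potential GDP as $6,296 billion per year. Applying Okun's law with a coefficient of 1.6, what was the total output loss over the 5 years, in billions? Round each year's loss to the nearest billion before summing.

$1,123 billion

Year 2005: gap = -1.6 × (6.97 - 5.95) = -1.632%, loss ≈ 6296 × 1.632/100 ≈ 103.
Year 2006: gap = -1.6 × (9.95 - 5.95) = -6.4%, loss ≈ 6296 × 6.4/100 ≈ 403.
Year 2007: gap = -1.6 × (7.35 - 5.95) = -2.24%, loss ≈ 6296 × 2.24/100 ≈ 141.
Year 2008: gap = -1.6 × (9.32 - 5.95) = -5.392%, loss ≈ 6296 × 5.392/100 ≈ 339.
Year 2009: gap = -1.6 × (7.31 - 5.95) = -2.176%, loss ≈ 6296 × 2.176/100 ≈ 137.
Total lost output = 103 + 403 + 141 + 339 + 137 = 1123 billion.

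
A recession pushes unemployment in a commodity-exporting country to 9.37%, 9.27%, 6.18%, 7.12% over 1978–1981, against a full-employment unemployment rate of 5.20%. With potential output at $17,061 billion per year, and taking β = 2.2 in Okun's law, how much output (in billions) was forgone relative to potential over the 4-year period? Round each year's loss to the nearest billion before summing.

Year 1978: gap = -2.2 × (9.37 - 5.2) = -9.174%, loss ≈ 17061 × 9.174/100 ≈ 1565.
Year 1979: gap = -2.2 × (9.27 - 5.2) = -8.954%, loss ≈ 17061 × 8.954/100 ≈ 1528.
Year 1980: gap = -2.2 × (6.18 - 5.2) = -2.156%, loss ≈ 17061 × 2.156/100 ≈ 368.
Year 1981: gap = -2.2 × (7.12 - 5.2) = -4.224%, loss ≈ 17061 × 4.224/100 ≈ 721.
Total lost output = 1565 + 1528 + 368 + 721 = 4182 billion.

$4,182 billion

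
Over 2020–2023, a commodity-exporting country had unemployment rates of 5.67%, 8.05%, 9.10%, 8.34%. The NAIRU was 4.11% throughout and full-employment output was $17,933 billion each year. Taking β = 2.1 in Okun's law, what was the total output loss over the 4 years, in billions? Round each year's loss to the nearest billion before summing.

$5,543 billion

Year 2020: gap = -2.1 × (5.67 - 4.11) = -3.276%, loss ≈ 17933 × 3.276/100 ≈ 587.
Year 2021: gap = -2.1 × (8.05 - 4.11) = -8.274%, loss ≈ 17933 × 8.274/100 ≈ 1484.
Year 2022: gap = -2.1 × (9.1 - 4.11) = -10.479%, loss ≈ 17933 × 10.479/100 ≈ 1879.
Year 2023: gap = -2.1 × (8.34 - 4.11) = -8.883%, loss ≈ 17933 × 8.883/100 ≈ 1593.
Total lost output = 587 + 1484 + 1879 + 1593 = 5543 billion.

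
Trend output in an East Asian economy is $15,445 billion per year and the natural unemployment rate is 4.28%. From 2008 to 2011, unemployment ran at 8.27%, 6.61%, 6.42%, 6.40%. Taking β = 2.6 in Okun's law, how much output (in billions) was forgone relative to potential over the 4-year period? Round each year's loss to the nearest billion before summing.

$4,248 billion

Year 2008: gap = -2.6 × (8.27 - 4.28) = -10.374%, loss ≈ 15445 × 10.374/100 ≈ 1602.
Year 2009: gap = -2.6 × (6.61 - 4.28) = -6.058%, loss ≈ 15445 × 6.058/100 ≈ 936.
Year 2010: gap = -2.6 × (6.42 - 4.28) = -5.564%, loss ≈ 15445 × 5.564/100 ≈ 859.
Year 2011: gap = -2.6 × (6.4 - 4.28) = -5.512%, loss ≈ 15445 × 5.512/100 ≈ 851.
Total lost output = 1602 + 936 + 859 + 851 = 4248 billion.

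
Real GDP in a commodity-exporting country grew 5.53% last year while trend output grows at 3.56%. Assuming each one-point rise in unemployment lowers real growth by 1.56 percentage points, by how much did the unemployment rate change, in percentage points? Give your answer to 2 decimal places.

-1.26 percentage points

Growth-rate Okun's law: g_Y = g_Y* - β × Δu, so Δu = (g_Y* - g_Y)/β.
Δu = (3.56 - 5.53)/1.56 = -1.97/1.56 = -1.26 percentage points.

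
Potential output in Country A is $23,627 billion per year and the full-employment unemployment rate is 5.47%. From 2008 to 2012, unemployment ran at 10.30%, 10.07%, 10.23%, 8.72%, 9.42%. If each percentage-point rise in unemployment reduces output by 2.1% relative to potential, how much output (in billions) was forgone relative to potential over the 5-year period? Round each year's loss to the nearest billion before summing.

$10,613 billion

Year 2008: gap = -2.1 × (10.3 - 5.47) = -10.143%, loss ≈ 23627 × 10.143/100 ≈ 2396.
Year 2009: gap = -2.1 × (10.07 - 5.47) = -9.66%, loss ≈ 23627 × 9.66/100 ≈ 2282.
Year 2010: gap = -2.1 × (10.23 - 5.47) = -9.996%, loss ≈ 23627 × 9.996/100 ≈ 2362.
Year 2011: gap = -2.1 × (8.72 - 5.47) = -6.825%, loss ≈ 23627 × 6.825/100 ≈ 1613.
Year 2012: gap = -2.1 × (9.42 - 5.47) = -8.295%, loss ≈ 23627 × 8.295/100 ≈ 1960.
Total lost output = 2396 + 2282 + 2362 + 1613 + 1960 = 10613 billion.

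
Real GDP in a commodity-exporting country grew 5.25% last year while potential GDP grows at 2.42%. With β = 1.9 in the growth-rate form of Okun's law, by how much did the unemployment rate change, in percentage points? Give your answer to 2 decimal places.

Growth-rate Okun's law: g_Y = g_Y* - β × Δu, so Δu = (g_Y* - g_Y)/β.
Δu = (2.42 - 5.25)/1.9 = -2.83/1.9 = -1.49 percentage points.

-1.49 percentage points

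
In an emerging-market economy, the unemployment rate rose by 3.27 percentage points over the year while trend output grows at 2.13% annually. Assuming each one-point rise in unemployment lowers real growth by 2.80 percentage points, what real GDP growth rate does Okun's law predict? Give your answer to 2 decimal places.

-7.03%

Growth-rate Okun's law: g_Y = g_Y* - β × Δu.
g_Y = 2.13 - 2.80 × (3.27) = 2.13 - 9.156 = -7.026%, i.e. -7.03% to 2 d.p.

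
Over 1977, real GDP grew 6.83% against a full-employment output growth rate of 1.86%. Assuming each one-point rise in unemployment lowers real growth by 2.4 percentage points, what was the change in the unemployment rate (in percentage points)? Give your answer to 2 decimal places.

Growth-rate Okun's law: g_Y = g_Y* - β × Δu, so Δu = (g_Y* - g_Y)/β.
Δu = (1.86 - 6.83)/2.4 = -4.97/2.4 = -2.07 percentage points.

-2.07 percentage points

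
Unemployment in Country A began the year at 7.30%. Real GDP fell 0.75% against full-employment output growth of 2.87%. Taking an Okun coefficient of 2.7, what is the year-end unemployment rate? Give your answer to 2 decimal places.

8.64%

Growth-rate Okun's law: g_Y = g_Y* - β × Δu, so Δu = (g_Y* - g_Y)/β.
Δu = (2.87 + 0.75)/2.7 = 3.62/2.7 = 1.34 percentage points.
Year-end unemployment = 7.3 + 1.34 = 8.64%.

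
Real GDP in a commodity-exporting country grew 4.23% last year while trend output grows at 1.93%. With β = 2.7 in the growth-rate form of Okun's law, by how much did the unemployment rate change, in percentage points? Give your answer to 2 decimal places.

Growth-rate Okun's law: g_Y = g_Y* - β × Δu, so Δu = (g_Y* - g_Y)/β.
Δu = (1.93 - 4.23)/2.7 = -2.3/2.7 = -0.85 percentage points.

-0.85 percentage points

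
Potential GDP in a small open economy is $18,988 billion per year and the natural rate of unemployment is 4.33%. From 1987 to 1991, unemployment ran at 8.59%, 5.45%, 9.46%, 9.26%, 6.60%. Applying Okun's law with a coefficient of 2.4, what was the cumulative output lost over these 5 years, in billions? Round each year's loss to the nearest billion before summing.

$8,070 billion

Year 1987: gap = -2.4 × (8.59 - 4.33) = -10.224%, loss ≈ 18988 × 10.224/100 ≈ 1941.
Year 1988: gap = -2.4 × (5.45 - 4.33) = -2.688%, loss ≈ 18988 × 2.688/100 ≈ 510.
Year 1989: gap = -2.4 × (9.46 - 4.33) = -12.312%, loss ≈ 18988 × 12.312/100 ≈ 2338.
Year 1990: gap = -2.4 × (9.26 - 4.33) = -11.832%, loss ≈ 18988 × 11.832/100 ≈ 2247.
Year 1991: gap = -2.4 × (6.6 - 4.33) = -5.448%, loss ≈ 18988 × 5.448/100 ≈ 1034.
Total lost output = 1941 + 510 + 2338 + 2247 + 1034 = 8070 billion.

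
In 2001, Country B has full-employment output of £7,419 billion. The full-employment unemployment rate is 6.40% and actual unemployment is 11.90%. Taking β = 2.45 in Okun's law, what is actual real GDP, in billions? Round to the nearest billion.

Unemployment gap = 11.9 - 6.4 = 5.5 points, so the output gap is -2.45 × 5.5 = -13.475%.
Actual GDP = 7419 × (1 - 13.475/100) = 7419 × 0.86525 ≈ 6419 billion.

£6,419 billion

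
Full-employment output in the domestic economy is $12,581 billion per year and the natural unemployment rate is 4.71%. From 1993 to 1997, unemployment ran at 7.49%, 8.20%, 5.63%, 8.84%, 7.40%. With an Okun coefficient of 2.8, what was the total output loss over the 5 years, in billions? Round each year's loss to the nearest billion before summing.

Year 1993: gap = -2.8 × (7.49 - 4.71) = -7.784%, loss ≈ 12581 × 7.784/100 ≈ 979.
Year 1994: gap = -2.8 × (8.2 - 4.71) = -9.772%, loss ≈ 12581 × 9.772/100 ≈ 1229.
Year 1995: gap = -2.8 × (5.63 - 4.71) = -2.576%, loss ≈ 12581 × 2.576/100 ≈ 324.
Year 1996: gap = -2.8 × (8.84 - 4.71) = -11.564%, loss ≈ 12581 × 11.564/100 ≈ 1455.
Year 1997: gap = -2.8 × (7.4 - 4.71) = -7.532%, loss ≈ 12581 × 7.532/100 ≈ 948.
Total lost output = 979 + 1229 + 324 + 1455 + 948 = 4935 billion.

$4,935 billion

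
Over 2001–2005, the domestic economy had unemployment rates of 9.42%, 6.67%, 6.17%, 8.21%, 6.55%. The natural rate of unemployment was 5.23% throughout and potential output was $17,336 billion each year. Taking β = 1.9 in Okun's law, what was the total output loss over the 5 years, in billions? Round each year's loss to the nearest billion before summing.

$3,581 billion

Year 2001: gap = -1.9 × (9.42 - 5.23) = -7.961%, loss ≈ 17336 × 7.961/100 ≈ 1380.
Year 2002: gap = -1.9 × (6.67 - 5.23) = -2.736%, loss ≈ 17336 × 2.736/100 ≈ 474.
Year 2003: gap = -1.9 × (6.17 - 5.23) = -1.786%, loss ≈ 17336 × 1.786/100 ≈ 310.
Year 2004: gap = -1.9 × (8.21 - 5.23) = -5.662%, loss ≈ 17336 × 5.662/100 ≈ 982.
Year 2005: gap = -1.9 × (6.55 - 5.23) = -2.508%, loss ≈ 17336 × 2.508/100 ≈ 435.
Total lost output = 1380 + 474 + 310 + 982 + 435 = 3581 billion.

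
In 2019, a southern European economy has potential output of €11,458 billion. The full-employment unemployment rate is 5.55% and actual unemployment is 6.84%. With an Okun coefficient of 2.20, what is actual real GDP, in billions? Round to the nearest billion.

Unemployment gap = 6.84 - 5.55 = 1.29 points, so the output gap is -2.2 × 1.29 = -2.838%.
Actual GDP = 11458 × (1 - 2.838/100) = 11458 × 0.97162 ≈ 11133 billion.

€11,133 billion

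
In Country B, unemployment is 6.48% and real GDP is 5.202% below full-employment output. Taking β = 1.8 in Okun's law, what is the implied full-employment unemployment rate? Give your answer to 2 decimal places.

From Okun's law, u - u* = -(output gap)/β = -(-5.202)/1.8 = 2.89 points.
So u* = 6.48 - 2.89 = 3.59%.

3.59%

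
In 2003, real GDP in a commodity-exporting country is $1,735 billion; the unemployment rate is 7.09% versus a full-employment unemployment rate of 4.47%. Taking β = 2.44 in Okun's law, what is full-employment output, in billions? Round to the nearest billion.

Unemployment gap = 7.09 - 4.47 = 2.62 points, so output gap = -2.44 × 2.62 = -6.3928%.
Since Y = Y* × (1 + gap/100), Y* = 1735/0.936072 ≈ 1853 billion.

$1,853 billion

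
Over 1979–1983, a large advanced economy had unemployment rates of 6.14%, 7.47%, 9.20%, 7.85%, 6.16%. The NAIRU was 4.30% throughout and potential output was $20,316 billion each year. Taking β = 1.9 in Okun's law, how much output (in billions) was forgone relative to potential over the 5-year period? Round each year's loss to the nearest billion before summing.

Year 1979: gap = -1.9 × (6.14 - 4.3) = -3.496%, loss ≈ 20316 × 3.496/100 ≈ 710.
Year 1980: gap = -1.9 × (7.47 - 4.3) = -6.023%, loss ≈ 20316 × 6.023/100 ≈ 1224.
Year 1981: gap = -1.9 × (9.2 - 4.3) = -9.31%, loss ≈ 20316 × 9.31/100 ≈ 1891.
Year 1982: gap = -1.9 × (7.85 - 4.3) = -6.745%, loss ≈ 20316 × 6.745/100 ≈ 1370.
Year 1983: gap = -1.9 × (6.16 - 4.3) = -3.534%, loss ≈ 20316 × 3.534/100 ≈ 718.
Total lost output = 710 + 1224 + 1891 + 1370 + 718 = 5913 billion.

$5,913 billion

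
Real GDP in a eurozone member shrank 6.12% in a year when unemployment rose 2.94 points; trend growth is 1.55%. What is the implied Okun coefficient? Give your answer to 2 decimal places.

Growth form: g_Y = g_Y* - β × Δu, so β = (g_Y* - g_Y)/Δu.
β = (1.55 + 6.12)/2.94 = 7.67/2.94 = 2.61.

β ≈ 2.61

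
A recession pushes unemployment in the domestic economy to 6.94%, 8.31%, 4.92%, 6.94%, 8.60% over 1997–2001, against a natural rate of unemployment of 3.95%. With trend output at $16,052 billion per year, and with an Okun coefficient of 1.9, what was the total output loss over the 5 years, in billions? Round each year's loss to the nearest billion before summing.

Year 1997: gap = -1.9 × (6.94 - 3.95) = -5.681%, loss ≈ 16052 × 5.681/100 ≈ 912.
Year 1998: gap = -1.9 × (8.31 - 3.95) = -8.284%, loss ≈ 16052 × 8.284/100 ≈ 1330.
Year 1999: gap = -1.9 × (4.92 - 3.95) = -1.843%, loss ≈ 16052 × 1.843/100 ≈ 296.
Year 2000: gap = -1.9 × (6.94 - 3.95) = -5.681%, loss ≈ 16052 × 5.681/100 ≈ 912.
Year 2001: gap = -1.9 × (8.6 - 3.95) = -8.835%, loss ≈ 16052 × 8.835/100 ≈ 1418.
Total lost output = 912 + 1330 + 296 + 912 + 1418 = 4868 billion.

$4,868 billion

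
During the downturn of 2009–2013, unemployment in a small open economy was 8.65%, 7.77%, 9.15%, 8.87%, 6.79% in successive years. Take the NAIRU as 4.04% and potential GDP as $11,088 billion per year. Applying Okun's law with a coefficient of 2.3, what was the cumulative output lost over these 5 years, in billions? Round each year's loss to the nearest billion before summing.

$5,363 billion

Year 2009: gap = -2.3 × (8.65 - 4.04) = -10.603%, loss ≈ 11088 × 10.603/100 ≈ 1176.
Year 2010: gap = -2.3 × (7.77 - 4.04) = -8.579%, loss ≈ 11088 × 8.579/100 ≈ 951.
Year 2011: gap = -2.3 × (9.15 - 4.04) = -11.753%, loss ≈ 11088 × 11.753/100 ≈ 1303.
Year 2012: gap = -2.3 × (8.87 - 4.04) = -11.109%, loss ≈ 11088 × 11.109/100 ≈ 1232.
Year 2013: gap = -2.3 × (6.79 - 4.04) = -6.325%, loss ≈ 11088 × 6.325/100 ≈ 701.
Total lost output = 1176 + 951 + 1303 + 1232 + 701 = 5363 billion.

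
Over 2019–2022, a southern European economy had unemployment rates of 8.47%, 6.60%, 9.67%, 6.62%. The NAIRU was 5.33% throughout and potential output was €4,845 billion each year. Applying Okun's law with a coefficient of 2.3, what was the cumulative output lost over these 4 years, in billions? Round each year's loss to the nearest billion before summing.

Year 2019: gap = -2.3 × (8.47 - 5.33) = -7.222%, loss ≈ 4845 × 7.222/100 ≈ 350.
Year 2020: gap = -2.3 × (6.6 - 5.33) = -2.921%, loss ≈ 4845 × 2.921/100 ≈ 142.
Year 2021: gap = -2.3 × (9.67 - 5.33) = -9.982%, loss ≈ 4845 × 9.982/100 ≈ 484.
Year 2022: gap = -2.3 × (6.62 - 5.33) = -2.967%, loss ≈ 4845 × 2.967/100 ≈ 144.
Total lost output = 350 + 142 + 484 + 144 = 1120 billion.

€1,120 billion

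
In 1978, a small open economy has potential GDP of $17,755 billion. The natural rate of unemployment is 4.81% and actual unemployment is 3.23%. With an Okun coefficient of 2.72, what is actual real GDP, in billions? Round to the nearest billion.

$18,518 billion

Unemployment gap = 3.23 - 4.81 = -1.58 points, so the output gap is -2.72 × (-1.58) = 4.2976%.
Actual GDP = 17755 × (1 + 4.2976/100) = 17755 × 1.042976 ≈ 18518 billion.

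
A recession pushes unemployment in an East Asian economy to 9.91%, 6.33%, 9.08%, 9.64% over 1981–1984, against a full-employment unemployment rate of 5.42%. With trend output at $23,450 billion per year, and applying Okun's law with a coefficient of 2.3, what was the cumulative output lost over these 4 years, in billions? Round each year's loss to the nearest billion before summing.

$7,163 billion

Year 1981: gap = -2.3 × (9.91 - 5.42) = -10.327%, loss ≈ 23450 × 10.327/100 ≈ 2422.
Year 1982: gap = -2.3 × (6.33 - 5.42) = -2.093%, loss ≈ 23450 × 2.093/100 ≈ 491.
Year 1983: gap = -2.3 × (9.08 - 5.42) = -8.418%, loss ≈ 23450 × 8.418/100 ≈ 1974.
Year 1984: gap = -2.3 × (9.64 - 5.42) = -9.706%, loss ≈ 23450 × 9.706/100 ≈ 2276.
Total lost output = 2422 + 491 + 1974 + 2276 = 7163 billion.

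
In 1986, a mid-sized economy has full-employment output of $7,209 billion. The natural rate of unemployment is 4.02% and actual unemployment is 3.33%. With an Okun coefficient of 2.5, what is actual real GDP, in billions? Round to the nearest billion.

$7,333 billion

Unemployment gap = 3.33 - 4.02 = -0.69 points, so the output gap is -2.5 × (-0.69) = 1.725%.
Actual GDP = 7209 × (1 + 1.725/100) = 7209 × 1.01725 ≈ 7333 billion.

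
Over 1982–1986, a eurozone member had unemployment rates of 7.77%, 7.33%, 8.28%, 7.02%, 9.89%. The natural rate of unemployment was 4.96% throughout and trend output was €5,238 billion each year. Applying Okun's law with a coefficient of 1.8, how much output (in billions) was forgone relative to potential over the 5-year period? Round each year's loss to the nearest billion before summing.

€1,460 billion

Year 1982: gap = -1.8 × (7.77 - 4.96) = -5.058%, loss ≈ 5238 × 5.058/100 ≈ 265.
Year 1983: gap = -1.8 × (7.33 - 4.96) = -4.266%, loss ≈ 5238 × 4.266/100 ≈ 223.
Year 1984: gap = -1.8 × (8.28 - 4.96) = -5.976%, loss ≈ 5238 × 5.976/100 ≈ 313.
Year 1985: gap = -1.8 × (7.02 - 4.96) = -3.708%, loss ≈ 5238 × 3.708/100 ≈ 194.
Year 1986: gap = -1.8 × (9.89 - 4.96) = -8.874%, loss ≈ 5238 × 8.874/100 ≈ 465.
Total lost output = 265 + 223 + 313 + 194 + 465 = 1460 billion.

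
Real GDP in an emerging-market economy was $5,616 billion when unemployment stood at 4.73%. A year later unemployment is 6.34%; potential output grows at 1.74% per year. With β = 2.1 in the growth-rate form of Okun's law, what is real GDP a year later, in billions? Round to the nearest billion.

Δu = 6.34 - 4.73 = 1.61 points.
Okun's law (growth form): g_Y = g_Y* - β × Δu = 1.74 - 2.1 × (1.61) = 1.74 - 3.381 = -1.641%.
Real GDP in the next year = 5616 × (1 - 1.641/100) = 5616 × 0.98359 ≈ 5524 billion.

$5,524 billion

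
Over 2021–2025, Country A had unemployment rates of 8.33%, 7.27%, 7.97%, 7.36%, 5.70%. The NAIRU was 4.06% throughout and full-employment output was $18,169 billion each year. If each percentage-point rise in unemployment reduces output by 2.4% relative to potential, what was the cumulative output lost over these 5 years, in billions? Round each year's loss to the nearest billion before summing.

$7,121 billion

Year 2021: gap = -2.4 × (8.33 - 4.06) = -10.248%, loss ≈ 18169 × 10.248/100 ≈ 1862.
Year 2022: gap = -2.4 × (7.27 - 4.06) = -7.704%, loss ≈ 18169 × 7.704/100 ≈ 1400.
Year 2023: gap = -2.4 × (7.97 - 4.06) = -9.384%, loss ≈ 18169 × 9.384/100 ≈ 1705.
Year 2024: gap = -2.4 × (7.36 - 4.06) = -7.92%, loss ≈ 18169 × 7.92/100 ≈ 1439.
Year 2025: gap = -2.4 × (5.7 - 4.06) = -3.936%, loss ≈ 18169 × 3.936/100 ≈ 715.
Total lost output = 1862 + 1400 + 1705 + 1439 + 715 = 7121 billion.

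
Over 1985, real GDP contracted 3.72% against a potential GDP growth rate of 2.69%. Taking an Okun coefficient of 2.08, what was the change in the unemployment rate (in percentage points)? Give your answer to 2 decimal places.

3.08 percentage points

Growth-rate Okun's law: g_Y = g_Y* - β × Δu, so Δu = (g_Y* - g_Y)/β.
Δu = (2.69 + 3.72)/2.08 = 6.41/2.08 = 3.08 percentage points.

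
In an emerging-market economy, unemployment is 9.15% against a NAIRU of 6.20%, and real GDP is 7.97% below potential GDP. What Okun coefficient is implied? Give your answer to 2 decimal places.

β ≈ 2.70

Okun's law: output gap = -β × (u - u*).
-7.97 = -β × (9.15 - 6.2) = -β × 2.95, so β = 7.97/2.95 = 2.70.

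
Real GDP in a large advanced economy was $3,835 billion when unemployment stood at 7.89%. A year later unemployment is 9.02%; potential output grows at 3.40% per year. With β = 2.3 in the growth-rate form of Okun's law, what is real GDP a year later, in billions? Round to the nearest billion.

$3,866 billion

Δu = 9.02 - 7.89 = 1.13 points.
Okun's law (growth form): g_Y = g_Y* - β × Δu = 3.40 - 2.3 × (1.13) = 3.4 - 2.599 = 0.801%.
Real GDP in the next year = 3835 × (1 + 0.801/100) = 3835 × 1.00801 ≈ 3866 billion.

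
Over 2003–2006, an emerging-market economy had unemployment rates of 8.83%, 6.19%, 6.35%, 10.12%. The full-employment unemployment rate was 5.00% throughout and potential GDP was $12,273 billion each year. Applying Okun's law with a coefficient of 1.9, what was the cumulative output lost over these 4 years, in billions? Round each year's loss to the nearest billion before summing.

Year 2003: gap = -1.9 × (8.83 - 5) = -7.277%, loss ≈ 12273 × 7.277/100 ≈ 893.
Year 2004: gap = -1.9 × (6.19 - 5) = -2.261%, loss ≈ 12273 × 2.261/100 ≈ 277.
Year 2005: gap = -1.9 × (6.35 - 5) = -2.565%, loss ≈ 12273 × 2.565/100 ≈ 315.
Year 2006: gap = -1.9 × (10.12 - 5) = -9.728%, loss ≈ 12273 × 9.728/100 ≈ 1194.
Total lost output = 893 + 277 + 315 + 1194 = 2679 billion.

$2,679 billion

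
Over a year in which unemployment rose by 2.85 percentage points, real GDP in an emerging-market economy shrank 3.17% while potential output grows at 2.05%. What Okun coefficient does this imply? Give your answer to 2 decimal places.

Growth form: g_Y = g_Y* - β × Δu, so β = (g_Y* - g_Y)/Δu.
β = (2.05 + 3.17)/2.85 = 5.22/2.85 = 1.83.

β ≈ 1.83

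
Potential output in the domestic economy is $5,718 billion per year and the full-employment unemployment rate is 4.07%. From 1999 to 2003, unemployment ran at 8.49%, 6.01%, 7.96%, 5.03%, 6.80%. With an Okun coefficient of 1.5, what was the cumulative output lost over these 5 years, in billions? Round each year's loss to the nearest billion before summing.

Year 1999: gap = -1.5 × (8.49 - 4.07) = -6.63%, loss ≈ 5718 × 6.63/100 ≈ 379.
Year 2000: gap = -1.5 × (6.01 - 4.07) = -2.91%, loss ≈ 5718 × 2.91/100 ≈ 166.
Year 2001: gap = -1.5 × (7.96 - 4.07) = -5.835%, loss ≈ 5718 × 5.835/100 ≈ 334.
Year 2002: gap = -1.5 × (5.03 - 4.07) = -1.44%, loss ≈ 5718 × 1.44/100 ≈ 82.
Year 2003: gap = -1.5 × (6.8 - 4.07) = -4.095%, loss ≈ 5718 × 4.095/100 ≈ 234.
Total lost output = 379 + 166 + 334 + 82 + 234 = 1195 billion.

$1,195 billion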